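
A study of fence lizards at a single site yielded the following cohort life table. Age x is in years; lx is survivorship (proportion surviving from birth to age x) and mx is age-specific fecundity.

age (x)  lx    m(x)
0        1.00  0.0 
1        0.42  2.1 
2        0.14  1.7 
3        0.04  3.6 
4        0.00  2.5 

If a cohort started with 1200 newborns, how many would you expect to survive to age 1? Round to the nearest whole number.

Expected survivors = N0 · l_1 = 1200 × 0.42 = 504 → 504

504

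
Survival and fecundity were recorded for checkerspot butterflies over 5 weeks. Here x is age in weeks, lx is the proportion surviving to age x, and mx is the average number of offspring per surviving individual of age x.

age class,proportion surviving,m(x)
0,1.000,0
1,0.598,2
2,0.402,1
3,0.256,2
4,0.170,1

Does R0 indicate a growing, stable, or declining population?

growing

R0 = Σ lx·mx = 0 + 1.196 + 0.402 + 0.512 + 0.17 = 2.28
R0 > 1, so the population is growing.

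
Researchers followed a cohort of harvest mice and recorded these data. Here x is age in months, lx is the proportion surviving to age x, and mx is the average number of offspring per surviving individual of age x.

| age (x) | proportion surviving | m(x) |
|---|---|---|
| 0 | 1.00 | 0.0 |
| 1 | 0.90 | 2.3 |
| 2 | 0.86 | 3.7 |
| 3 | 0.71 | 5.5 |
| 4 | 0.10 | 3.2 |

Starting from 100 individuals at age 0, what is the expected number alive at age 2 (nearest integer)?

Expected survivors = N0 · l_2 = 100 × 0.86 = 86 → 86

86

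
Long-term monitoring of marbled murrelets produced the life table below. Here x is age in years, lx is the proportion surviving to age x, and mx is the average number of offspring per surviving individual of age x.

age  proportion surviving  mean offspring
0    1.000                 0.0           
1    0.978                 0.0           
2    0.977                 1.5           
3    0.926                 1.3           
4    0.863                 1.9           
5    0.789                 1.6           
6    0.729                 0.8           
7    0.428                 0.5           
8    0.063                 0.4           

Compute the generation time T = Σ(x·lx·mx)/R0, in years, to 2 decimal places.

3.85

lx·mx: 0, 0, 1.4655, 1.2038, 1.6397, 1.2624, 0.5832, 0.214, 0.0252 → R0 = 6.3938
x·lx·mx: 0, 0, 2.931, 3.6114, 6.5588, 6.312, 3.4992, 1.498, 0.2016 → Σ = 24.612
T = 24.612 / 6.3938 = 3.849354… → 3.85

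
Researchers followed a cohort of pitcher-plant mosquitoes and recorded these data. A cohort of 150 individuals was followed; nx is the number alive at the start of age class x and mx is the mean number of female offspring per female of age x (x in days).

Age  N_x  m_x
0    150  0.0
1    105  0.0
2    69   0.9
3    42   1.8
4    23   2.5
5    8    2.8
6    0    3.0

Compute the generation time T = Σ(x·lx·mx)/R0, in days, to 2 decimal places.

3.18

lx = nx/n0 = nx/150: 1, 0.7, 0.46, 0.28, 0.15333…, 0.05333…, 0
lx·mx: 0, 0, 0.414, 0.504, 0.383333…, 0.149333…, 0 → R0 = 1.450667…
x·lx·mx: 0, 0, 0.828, 1.512, 1.533333…, 0.746667…, 0 → Σ = 4.62…
T = 4.62… / 1.450667… = 3.184743… → 3.18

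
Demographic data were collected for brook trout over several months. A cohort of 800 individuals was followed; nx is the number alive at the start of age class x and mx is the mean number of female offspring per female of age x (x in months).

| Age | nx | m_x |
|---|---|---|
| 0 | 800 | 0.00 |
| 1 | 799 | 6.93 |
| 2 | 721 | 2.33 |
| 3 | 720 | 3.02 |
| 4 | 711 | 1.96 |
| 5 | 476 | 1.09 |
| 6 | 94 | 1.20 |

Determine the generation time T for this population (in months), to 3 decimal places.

lx = nx/n0 = nx/800: 1, 0.99875, 0.90125, 0.9, 0.88875, 0.595, 0.1175
lx·mx: 0, 6.921338…, 2.099913…, 2.718, 1.74195…, 0.64855, 0.141 → R0 = 14.27075…
x·lx·mx: 0, 6.921338…, 4.199825…, 8.154, 6.9678…, 3.24275, 0.846 → Σ = 30.331713…
T = 30.331713… / 14.27075… = 2.125446… → 2.125

2.125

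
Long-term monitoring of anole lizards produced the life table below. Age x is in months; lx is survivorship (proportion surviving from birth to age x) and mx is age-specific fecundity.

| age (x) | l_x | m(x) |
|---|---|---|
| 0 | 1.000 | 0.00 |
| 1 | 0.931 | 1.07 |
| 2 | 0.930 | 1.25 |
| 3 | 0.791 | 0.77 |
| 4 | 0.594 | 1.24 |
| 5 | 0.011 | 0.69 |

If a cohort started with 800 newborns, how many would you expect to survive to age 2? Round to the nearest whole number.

744

Expected survivors = N0 · l_2 = 800 × 0.930 = 744 → 744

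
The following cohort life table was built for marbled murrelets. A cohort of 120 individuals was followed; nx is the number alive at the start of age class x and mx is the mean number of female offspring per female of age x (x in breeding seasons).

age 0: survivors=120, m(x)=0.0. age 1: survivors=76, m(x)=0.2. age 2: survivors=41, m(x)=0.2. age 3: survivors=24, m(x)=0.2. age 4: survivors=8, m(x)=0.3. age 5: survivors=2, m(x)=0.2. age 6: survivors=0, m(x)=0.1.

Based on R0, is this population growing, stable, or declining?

lx = nx/n0 = nx/120: 1, 0.63333…, 0.34167…, 0.2, 0.06667…, 0.01667…, 0
R0 = Σ lx·mx = 0 + 0.126667… + 0.068333… + 0.04 + 0.02… + 0.003333… + 0 = 0.258333…
R0 < 1, so the population is declining.

declining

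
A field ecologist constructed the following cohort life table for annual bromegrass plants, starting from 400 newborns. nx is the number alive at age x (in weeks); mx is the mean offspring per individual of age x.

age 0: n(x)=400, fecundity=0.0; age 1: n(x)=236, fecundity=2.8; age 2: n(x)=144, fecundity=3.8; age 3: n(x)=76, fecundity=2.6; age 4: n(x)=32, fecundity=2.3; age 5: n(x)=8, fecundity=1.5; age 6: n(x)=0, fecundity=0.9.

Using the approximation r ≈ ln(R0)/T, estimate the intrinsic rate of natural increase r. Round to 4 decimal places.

0.7261

lx = nx/n0 = nx/400: 1, 0.59, 0.36, 0.19, 0.08, 0.02, 0
R0 = Σ lx·mx = 0 + 1.652 + 1.368 + 0.494 + 0.184 + 0.03 + 0 = 3.728
Σ x·lx·mx = 6.756; T = 6.756/3.728 = 1.81223…
r ≈ ln(R0)/T = ln(3.728)/1.81223… = 0.726106… → 0.7261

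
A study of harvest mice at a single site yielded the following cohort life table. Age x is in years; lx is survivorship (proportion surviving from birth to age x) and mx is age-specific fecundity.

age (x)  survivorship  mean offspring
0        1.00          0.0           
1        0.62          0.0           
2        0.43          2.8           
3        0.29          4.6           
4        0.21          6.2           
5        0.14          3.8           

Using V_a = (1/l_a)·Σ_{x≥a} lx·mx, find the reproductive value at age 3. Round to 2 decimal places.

10.92

lx·mx for x ≥ 3: 1.334, 1.302, 0.532 → sum = 3.168
V_3 = 3.168 / l_3 = 3.168 / 0.29 = 10.924138… → 10.92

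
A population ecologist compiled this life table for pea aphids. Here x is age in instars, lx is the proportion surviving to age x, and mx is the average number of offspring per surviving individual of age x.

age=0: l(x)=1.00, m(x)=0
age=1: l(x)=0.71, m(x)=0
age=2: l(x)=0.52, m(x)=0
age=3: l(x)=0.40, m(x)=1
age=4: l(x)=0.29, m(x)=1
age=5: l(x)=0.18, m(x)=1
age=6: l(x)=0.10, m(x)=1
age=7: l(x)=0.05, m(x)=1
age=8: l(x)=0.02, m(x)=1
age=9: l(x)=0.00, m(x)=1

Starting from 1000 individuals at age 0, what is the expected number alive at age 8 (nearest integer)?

Expected survivors = N0 · l_8 = 1000 × 0.02 = 20 → 20

20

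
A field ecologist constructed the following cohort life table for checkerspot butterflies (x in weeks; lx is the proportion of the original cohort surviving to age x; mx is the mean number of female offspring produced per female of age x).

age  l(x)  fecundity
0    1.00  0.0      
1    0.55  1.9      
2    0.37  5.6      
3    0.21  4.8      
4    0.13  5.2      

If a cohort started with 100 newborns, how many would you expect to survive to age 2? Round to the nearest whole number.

37

Expected survivors = N0 · l_2 = 100 × 0.37 = 37 → 37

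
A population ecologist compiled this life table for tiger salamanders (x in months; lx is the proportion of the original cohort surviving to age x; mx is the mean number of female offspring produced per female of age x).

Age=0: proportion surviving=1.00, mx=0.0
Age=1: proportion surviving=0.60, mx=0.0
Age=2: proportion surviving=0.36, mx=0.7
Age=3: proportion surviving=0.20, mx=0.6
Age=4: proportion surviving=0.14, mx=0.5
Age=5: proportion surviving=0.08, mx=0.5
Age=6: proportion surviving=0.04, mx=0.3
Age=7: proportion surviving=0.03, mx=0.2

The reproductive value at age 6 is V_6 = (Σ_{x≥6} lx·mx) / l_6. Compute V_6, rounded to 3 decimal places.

0.450

lx·mx for x ≥ 6: 0.012, 0.006 → sum = 0.018
V_6 = 0.018 / l_6 = 0.018 / 0.04 = 0.45 → 0.450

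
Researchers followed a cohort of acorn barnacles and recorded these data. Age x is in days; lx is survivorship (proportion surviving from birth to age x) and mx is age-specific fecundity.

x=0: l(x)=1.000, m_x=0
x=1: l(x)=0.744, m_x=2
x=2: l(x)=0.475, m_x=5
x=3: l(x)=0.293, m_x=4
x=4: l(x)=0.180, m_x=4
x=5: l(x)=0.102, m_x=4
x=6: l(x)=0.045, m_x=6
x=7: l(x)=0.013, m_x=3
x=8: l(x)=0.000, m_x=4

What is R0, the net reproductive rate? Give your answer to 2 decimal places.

6.47

lx·mx by age: 0, 1.488, 2.375, 1.172, 0.72, 0.408, 0.27, 0.039, 0
R0 = Σ lx·mx = 6.472 → 6.47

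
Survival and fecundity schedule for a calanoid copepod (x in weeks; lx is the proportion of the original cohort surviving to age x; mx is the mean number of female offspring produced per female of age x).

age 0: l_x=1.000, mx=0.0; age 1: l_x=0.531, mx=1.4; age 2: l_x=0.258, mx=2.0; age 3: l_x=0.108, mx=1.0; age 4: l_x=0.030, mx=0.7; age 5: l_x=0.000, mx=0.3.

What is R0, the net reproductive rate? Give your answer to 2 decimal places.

1.39

lx·mx by age: 0, 0.7434, 0.516, 0.108, 0.021, 0
R0 = Σ lx·mx = 1.3884 → 1.39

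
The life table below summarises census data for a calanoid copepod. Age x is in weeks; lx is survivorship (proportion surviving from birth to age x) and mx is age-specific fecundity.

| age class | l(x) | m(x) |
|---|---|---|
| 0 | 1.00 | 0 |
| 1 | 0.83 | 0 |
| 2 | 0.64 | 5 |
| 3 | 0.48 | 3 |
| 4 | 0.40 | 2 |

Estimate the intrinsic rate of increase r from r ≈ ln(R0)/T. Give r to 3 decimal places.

0.662

R0 = Σ lx·mx = 0 + 0 + 3.2 + 1.44 + 0.8 = 5.44
Σ x·lx·mx = 13.92; T = 13.92/5.44 = 2.55882…
r ≈ ln(R0)/T = ln(5.44)/2.55882… = 0.66194… → 0.662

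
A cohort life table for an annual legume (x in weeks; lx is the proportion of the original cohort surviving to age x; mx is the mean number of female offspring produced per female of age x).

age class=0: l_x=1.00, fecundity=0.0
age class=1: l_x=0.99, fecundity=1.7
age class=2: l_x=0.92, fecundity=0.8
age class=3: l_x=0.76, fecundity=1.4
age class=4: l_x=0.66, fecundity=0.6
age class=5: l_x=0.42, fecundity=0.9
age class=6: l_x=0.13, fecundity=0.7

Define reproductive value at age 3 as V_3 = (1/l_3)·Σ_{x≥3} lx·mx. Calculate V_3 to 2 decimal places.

lx·mx for x ≥ 3: 1.064, 0.396, 0.378, 0.091 → sum = 1.929
V_3 = 1.929 / l_3 = 1.929 / 0.76 = 2.538158… → 2.54

2.54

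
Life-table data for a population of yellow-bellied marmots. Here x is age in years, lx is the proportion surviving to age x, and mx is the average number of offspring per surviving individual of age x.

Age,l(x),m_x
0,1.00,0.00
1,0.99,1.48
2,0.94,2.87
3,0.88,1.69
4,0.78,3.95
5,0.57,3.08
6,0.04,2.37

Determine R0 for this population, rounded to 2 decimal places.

10.58

lx·mx by age: 0, 1.4652, 2.6978, 1.4872, 3.081, 1.7556, 0.0948
R0 = Σ lx·mx = 10.5816 → 10.58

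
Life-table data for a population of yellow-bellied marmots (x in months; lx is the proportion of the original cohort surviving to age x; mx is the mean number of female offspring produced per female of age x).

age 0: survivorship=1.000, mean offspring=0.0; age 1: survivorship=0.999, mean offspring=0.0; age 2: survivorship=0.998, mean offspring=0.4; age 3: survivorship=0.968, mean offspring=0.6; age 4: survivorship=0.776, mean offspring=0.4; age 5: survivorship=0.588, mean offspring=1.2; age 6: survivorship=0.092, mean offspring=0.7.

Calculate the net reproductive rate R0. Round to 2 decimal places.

2.06

lx·mx by age: 0, 0, 0.3992, 0.5808, 0.3104, 0.7056, 0.0644
R0 = Σ lx·mx = 2.0604 → 2.06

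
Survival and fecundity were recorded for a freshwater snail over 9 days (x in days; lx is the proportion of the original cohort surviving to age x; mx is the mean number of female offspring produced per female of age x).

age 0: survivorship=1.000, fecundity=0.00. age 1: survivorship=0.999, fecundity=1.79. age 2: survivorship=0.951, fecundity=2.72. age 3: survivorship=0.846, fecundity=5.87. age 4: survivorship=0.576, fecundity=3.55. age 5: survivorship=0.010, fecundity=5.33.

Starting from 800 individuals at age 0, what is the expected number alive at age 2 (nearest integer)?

Expected survivors = N0 · l_2 = 800 × 0.951 = 760.8 → 761

761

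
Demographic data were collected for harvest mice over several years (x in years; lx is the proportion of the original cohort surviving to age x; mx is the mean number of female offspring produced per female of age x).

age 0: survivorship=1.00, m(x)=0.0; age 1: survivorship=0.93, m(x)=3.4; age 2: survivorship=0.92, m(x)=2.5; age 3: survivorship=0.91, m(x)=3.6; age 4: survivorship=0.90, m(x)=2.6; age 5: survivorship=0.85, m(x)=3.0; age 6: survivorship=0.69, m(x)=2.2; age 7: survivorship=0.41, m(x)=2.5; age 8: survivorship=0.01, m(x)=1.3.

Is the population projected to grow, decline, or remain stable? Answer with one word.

R0 = Σ lx·mx = 0 + 3.162 + 2.3 + 3.276 + 2.34 + 2.55 + 1.518 + 1.025 + 0.013 = 16.184
R0 > 1, so the population is growing.

growing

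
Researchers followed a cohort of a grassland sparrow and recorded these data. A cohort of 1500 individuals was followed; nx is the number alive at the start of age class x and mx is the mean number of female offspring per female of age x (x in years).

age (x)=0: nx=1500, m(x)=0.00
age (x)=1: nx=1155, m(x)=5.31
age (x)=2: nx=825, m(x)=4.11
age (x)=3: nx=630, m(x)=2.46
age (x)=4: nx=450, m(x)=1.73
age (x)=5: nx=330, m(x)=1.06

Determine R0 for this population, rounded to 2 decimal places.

lx = nx/n0 = nx/1500: 1, 0.77, 0.55, 0.42, 0.3, 0.22
lx·mx by age: 0, 4.0887, 2.2605, 1.0332, 0.519, 0.2332
R0 = Σ lx·mx = 8.1346 → 8.13

8.13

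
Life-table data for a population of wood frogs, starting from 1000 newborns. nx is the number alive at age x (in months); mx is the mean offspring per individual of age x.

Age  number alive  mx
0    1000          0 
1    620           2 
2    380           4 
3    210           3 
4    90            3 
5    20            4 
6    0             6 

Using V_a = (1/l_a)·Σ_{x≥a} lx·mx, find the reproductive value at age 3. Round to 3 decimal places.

lx = nx/n0 = nx/1000: 1, 0.62, 0.38, 0.21, 0.09, 0.02, 0
lx·mx for x ≥ 3: 0.63, 0.27, 0.08, 0 → sum = 0.98
V_3 = 0.98 / l_3 = 0.98 / 0.21 = 4.666667… → 4.667

4.667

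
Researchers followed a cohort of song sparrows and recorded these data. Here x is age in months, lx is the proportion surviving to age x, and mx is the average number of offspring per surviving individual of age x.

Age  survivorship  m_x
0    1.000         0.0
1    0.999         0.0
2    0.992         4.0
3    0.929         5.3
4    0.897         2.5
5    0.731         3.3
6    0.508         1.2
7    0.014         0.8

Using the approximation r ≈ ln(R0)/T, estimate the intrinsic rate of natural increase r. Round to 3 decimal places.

0.791

R0 = Σ lx·mx = 0 + 0 + 3.968 + 4.9237 + 2.2425 + 2.4123 + 0.6096 + 0.0112 = 14.1673
Σ x·lx·mx = 47.4746; T = 47.4746/14.1673 = 3.351…
r ≈ ln(R0)/T = ln(14.1673)/3.351… = 0.79109… → 0.791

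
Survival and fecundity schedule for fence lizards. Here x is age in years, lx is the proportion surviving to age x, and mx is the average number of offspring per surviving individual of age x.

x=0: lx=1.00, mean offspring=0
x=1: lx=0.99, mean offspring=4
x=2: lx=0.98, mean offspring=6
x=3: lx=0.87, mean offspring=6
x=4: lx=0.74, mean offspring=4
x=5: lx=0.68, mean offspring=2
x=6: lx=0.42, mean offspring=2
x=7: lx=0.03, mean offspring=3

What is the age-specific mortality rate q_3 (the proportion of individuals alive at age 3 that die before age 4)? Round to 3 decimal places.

q_3 = (l_3 − l_4) / l_3 = (0.87 − 0.74) / 0.87
     = 0.13 / 0.87 = 0.149425… → 0.149

0.149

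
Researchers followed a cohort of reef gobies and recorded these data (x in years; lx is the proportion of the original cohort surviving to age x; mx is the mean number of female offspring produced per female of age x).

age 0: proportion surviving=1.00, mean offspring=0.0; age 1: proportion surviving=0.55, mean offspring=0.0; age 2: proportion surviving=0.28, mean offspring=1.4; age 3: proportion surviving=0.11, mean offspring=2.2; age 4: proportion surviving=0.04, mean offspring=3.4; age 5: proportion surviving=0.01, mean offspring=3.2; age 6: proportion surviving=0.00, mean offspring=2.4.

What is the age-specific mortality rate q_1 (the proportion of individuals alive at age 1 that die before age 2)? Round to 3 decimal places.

q_1 = (l_1 − l_2) / l_1 = (0.55 − 0.28) / 0.55
     = 0.27 / 0.55 = 0.490909… → 0.491

0.491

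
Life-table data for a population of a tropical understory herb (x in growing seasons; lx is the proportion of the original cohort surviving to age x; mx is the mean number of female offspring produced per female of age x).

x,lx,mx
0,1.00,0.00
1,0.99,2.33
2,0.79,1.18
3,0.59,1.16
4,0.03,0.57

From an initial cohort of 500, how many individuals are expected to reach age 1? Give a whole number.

495

Expected survivors = N0 · l_1 = 500 × 0.99 = 495 → 495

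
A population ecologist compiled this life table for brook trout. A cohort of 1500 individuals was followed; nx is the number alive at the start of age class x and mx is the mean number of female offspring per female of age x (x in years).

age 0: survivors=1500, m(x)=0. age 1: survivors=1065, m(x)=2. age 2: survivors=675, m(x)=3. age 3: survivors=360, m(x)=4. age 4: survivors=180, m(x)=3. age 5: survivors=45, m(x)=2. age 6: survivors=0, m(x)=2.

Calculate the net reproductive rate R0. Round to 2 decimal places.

lx = nx/n0 = nx/1500: 1, 0.71, 0.45, 0.24, 0.12, 0.03, 0
lx·mx by age: 0, 1.42, 1.35, 0.96, 0.36, 0.06, 0
R0 = Σ lx·mx = 4.15 → 4.15

4.15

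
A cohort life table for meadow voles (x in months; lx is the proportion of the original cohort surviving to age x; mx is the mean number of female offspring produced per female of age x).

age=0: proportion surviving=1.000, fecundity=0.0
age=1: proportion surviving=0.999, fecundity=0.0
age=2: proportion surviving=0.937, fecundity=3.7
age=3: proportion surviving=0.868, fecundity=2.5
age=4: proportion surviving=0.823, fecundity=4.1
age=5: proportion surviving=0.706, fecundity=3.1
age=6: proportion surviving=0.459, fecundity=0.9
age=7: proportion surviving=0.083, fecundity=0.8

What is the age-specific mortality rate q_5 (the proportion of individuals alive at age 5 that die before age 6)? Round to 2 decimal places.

q_5 = (l_5 − l_6) / l_5 = (0.706 − 0.459) / 0.706
     = 0.247 / 0.706 = 0.349858… → 0.35

0.35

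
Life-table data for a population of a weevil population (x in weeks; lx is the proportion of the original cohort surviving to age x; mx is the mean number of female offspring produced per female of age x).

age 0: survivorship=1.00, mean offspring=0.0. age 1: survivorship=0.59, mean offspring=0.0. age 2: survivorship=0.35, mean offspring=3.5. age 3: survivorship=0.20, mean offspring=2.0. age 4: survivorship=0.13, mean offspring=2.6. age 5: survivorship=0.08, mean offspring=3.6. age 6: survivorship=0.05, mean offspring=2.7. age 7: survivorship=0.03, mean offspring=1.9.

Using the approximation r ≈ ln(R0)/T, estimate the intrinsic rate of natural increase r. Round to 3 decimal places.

R0 = Σ lx·mx = 0 + 0 + 1.225 + 0.4 + 0.338 + 0.288 + 0.135 + 0.057 = 2.443
Σ x·lx·mx = 7.651; T = 7.651/2.443 = 3.13181…
r ≈ ln(R0)/T = ln(2.443)/3.13181… = 0.28521… → 0.285

0.285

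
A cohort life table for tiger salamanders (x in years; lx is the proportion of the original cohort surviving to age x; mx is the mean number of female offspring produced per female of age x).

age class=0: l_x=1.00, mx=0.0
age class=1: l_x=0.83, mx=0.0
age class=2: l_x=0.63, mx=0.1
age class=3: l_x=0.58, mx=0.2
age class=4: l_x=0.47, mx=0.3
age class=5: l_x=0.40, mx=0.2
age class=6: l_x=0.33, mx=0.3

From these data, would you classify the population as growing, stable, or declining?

R0 = Σ lx·mx = 0 + 0 + 0.063 + 0.116 + 0.141 + 0.08 + 0.099 = 0.499
R0 < 1, so the population is declining.

declining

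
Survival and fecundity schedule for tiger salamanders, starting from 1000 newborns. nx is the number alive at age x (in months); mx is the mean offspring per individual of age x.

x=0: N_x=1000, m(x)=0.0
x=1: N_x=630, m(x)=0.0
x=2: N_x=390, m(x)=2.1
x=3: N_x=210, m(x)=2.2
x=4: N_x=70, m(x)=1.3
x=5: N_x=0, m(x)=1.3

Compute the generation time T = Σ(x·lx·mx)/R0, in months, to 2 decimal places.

2.47

lx = nx/n0 = nx/1000: 1, 0.63, 0.39, 0.21, 0.07, 0
lx·mx: 0, 0, 0.819, 0.462, 0.091, 0 → R0 = 1.372
x·lx·mx: 0, 0, 1.638, 1.386, 0.364, 0 → Σ = 3.388
T = 3.388 / 1.372 = 2.469388… → 2.47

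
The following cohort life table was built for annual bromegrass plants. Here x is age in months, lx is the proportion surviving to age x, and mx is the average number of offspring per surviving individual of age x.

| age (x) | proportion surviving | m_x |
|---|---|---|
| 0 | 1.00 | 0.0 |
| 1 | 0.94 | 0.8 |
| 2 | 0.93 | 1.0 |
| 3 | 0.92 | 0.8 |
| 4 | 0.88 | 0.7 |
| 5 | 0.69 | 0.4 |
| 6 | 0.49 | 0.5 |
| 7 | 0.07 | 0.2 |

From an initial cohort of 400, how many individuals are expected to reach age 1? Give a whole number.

376

Expected survivors = N0 · l_1 = 400 × 0.94 = 376 → 376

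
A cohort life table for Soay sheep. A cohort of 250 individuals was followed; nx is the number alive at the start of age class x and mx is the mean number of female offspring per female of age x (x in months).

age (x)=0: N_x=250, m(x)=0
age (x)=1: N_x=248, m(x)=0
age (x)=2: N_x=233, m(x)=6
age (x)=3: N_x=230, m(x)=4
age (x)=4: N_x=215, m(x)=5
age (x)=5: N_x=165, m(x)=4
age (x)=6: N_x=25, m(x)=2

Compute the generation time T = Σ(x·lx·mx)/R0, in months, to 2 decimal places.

3.28

lx = nx/n0 = nx/250: 1, 0.992, 0.932, 0.92, 0.86, 0.66, 0.1
lx·mx: 0, 0, 5.592, 3.68, 4.3, 2.64, 0.2 → R0 = 16.412
x·lx·mx: 0, 0, 11.184, 11.04, 17.2, 13.2, 1.2 → Σ = 53.824
T = 53.824 / 16.412 = 3.279552… → 3.28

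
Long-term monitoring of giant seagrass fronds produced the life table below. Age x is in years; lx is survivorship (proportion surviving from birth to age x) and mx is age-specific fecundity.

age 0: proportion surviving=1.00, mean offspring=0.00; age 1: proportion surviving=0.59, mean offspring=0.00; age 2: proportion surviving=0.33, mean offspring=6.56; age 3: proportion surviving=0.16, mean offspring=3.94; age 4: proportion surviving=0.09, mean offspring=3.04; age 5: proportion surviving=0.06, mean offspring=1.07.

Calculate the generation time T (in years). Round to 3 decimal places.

2.437

lx·mx: 0, 0, 2.1648, 0.6304, 0.2736, 0.0642 → R0 = 3.133
x·lx·mx: 0, 0, 4.3296, 1.8912, 1.0944, 0.321 → Σ = 7.6362
T = 7.6362 / 3.133 = 2.437344… → 2.437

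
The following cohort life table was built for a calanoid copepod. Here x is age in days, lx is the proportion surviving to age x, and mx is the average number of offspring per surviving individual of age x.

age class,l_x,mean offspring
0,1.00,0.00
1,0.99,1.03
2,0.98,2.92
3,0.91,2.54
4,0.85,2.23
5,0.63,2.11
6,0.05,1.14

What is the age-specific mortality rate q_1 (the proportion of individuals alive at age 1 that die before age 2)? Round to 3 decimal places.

q_1 = (l_1 − l_2) / l_1 = (0.99 − 0.98) / 0.99
     = 0.01 / 0.99 = 0.010101… → 0.010

0.010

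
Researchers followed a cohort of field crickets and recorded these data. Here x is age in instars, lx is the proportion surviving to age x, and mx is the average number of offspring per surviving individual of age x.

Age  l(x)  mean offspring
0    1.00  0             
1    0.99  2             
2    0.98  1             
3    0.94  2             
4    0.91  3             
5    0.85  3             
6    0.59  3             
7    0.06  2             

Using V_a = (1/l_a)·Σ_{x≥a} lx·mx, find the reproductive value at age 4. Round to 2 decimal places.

lx·mx for x ≥ 4: 2.73, 2.55, 1.77, 0.12 → sum = 7.17
V_4 = 7.17 / l_4 = 7.17 / 0.91 = 7.879121… → 7.88

7.88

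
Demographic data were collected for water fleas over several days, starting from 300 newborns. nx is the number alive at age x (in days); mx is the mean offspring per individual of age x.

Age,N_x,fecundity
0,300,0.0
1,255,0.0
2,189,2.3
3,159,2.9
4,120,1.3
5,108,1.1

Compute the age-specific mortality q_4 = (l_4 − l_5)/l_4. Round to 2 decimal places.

0.10

lx = nx/n0 = nx/300: 1, 0.85, 0.63, 0.53, 0.4, 0.36
q_4 = (l_4 − l_5) / l_4 = (0.4 − 0.36) / 0.4
     = 0.04 / 0.4 = 0.1 → 0.10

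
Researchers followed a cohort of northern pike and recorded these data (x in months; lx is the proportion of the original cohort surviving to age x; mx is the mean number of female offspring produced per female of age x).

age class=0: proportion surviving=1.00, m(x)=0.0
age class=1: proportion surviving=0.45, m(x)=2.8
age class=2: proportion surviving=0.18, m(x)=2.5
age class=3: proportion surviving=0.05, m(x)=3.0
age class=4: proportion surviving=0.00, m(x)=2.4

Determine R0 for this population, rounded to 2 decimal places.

1.86

lx·mx by age: 0, 1.26, 0.45, 0.15, 0
R0 = Σ lx·mx = 1.86 → 1.86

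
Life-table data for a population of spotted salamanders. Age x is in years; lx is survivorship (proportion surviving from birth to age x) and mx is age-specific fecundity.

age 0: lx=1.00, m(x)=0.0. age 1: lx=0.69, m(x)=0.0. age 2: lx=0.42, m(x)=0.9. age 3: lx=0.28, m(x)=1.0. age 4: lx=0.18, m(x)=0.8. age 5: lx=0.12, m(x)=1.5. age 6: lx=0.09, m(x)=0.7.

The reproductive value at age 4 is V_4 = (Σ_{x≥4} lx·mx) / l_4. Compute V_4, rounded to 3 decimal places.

2.150

lx·mx for x ≥ 4: 0.144, 0.18, 0.063 → sum = 0.387
V_4 = 0.387 / l_4 = 0.387 / 0.18 = 2.15 → 2.150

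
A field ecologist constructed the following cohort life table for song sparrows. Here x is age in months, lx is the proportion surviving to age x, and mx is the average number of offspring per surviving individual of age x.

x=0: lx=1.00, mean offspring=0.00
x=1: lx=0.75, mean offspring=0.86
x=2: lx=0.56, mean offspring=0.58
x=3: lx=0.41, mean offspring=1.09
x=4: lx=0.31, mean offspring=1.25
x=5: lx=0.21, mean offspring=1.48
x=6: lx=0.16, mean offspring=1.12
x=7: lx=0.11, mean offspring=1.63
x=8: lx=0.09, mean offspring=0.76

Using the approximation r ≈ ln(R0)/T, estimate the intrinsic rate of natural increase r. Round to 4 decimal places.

R0 = Σ lx·mx = 0 + 0.645 + 0.3248 + 0.4469 + 0.3875 + 0.3108 + 0.1792 + 0.1793 + 0.0684 = 2.5419
Σ x·lx·mx = 8.6168; T = 8.6168/2.5419 = 3.38991…
r ≈ ln(R0)/T = ln(2.5419)/3.38991… = 0.275203… → 0.2752

0.2752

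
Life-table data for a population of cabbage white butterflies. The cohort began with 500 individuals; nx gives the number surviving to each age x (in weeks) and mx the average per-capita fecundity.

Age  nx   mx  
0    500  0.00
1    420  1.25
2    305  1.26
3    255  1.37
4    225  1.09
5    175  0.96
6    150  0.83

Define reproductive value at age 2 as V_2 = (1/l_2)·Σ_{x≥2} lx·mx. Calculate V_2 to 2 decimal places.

4.17

lx = nx/n0 = nx/500: 1, 0.84, 0.61, 0.51, 0.45, 0.35, 0.3
lx·mx for x ≥ 2: 0.7686, 0.6987, 0.4905, 0.336, 0.249 → sum = 2.5428
V_2 = 2.5428 / l_2 = 2.5428 / 0.61 = 4.168525… → 4.17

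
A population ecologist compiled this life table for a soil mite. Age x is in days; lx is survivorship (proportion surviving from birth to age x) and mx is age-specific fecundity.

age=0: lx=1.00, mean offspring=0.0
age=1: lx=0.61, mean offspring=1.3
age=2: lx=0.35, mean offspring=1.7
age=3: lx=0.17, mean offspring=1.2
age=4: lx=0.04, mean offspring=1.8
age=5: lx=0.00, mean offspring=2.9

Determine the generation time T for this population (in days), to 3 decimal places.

1.733

lx·mx: 0, 0.793, 0.595, 0.204, 0.072, 0 → R0 = 1.664
x·lx·mx: 0, 0.793, 1.19, 0.612, 0.288, 0 → Σ = 2.883
T = 2.883 / 1.664 = 1.732572… → 1.733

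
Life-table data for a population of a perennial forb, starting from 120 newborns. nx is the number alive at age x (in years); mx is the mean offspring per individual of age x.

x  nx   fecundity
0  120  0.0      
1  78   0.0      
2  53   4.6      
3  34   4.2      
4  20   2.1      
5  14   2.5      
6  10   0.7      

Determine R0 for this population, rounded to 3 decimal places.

lx = nx/n0 = nx/120: 1, 0.65, 0.44167…, 0.28333…, 0.16667…, 0.11667…, 0.08333…
lx·mx by age: 0, 0, 2.031667…, 1.19…, 0.35…, 0.291667…, 0.058333…
R0 = Σ lx·mx = 3.921667… → 3.922

3.922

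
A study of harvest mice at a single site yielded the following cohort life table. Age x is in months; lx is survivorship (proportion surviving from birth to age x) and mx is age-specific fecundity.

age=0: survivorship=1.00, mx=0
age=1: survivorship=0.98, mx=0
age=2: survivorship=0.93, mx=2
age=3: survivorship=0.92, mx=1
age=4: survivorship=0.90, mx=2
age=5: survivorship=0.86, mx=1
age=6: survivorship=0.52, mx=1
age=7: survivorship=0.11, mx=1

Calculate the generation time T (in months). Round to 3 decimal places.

lx·mx: 0, 0, 1.86, 0.92, 1.8, 0.86, 0.52, 0.11 → R0 = 6.07
x·lx·mx: 0, 0, 3.72, 2.76, 7.2, 4.3, 3.12, 0.77 → Σ = 21.87
T = 21.87 / 6.07 = 3.602965… → 3.603

3.603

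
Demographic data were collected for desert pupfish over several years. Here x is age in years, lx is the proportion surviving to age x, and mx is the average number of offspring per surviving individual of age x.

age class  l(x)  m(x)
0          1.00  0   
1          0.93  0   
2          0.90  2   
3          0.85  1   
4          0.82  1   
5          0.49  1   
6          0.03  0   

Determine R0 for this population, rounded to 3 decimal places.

lx·mx by age: 0, 0, 1.8, 0.85, 0.82, 0.49, 0
R0 = Σ lx·mx = 3.96 → 3.960

3.960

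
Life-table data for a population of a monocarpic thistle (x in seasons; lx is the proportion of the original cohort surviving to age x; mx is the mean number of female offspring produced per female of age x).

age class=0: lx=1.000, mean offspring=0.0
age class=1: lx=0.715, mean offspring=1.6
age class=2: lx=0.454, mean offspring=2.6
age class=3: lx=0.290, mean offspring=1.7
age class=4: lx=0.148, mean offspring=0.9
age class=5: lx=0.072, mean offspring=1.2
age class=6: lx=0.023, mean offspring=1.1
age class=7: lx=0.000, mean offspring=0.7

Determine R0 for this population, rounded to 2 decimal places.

lx·mx by age: 0, 1.144, 1.1804, 0.493, 0.1332, 0.0864, 0.0253, 0
R0 = Σ lx·mx = 3.0623 → 3.06

3.06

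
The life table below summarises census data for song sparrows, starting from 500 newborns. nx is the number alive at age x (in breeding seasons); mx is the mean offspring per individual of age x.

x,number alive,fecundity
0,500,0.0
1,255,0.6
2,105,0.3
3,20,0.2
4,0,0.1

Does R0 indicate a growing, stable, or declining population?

declining

lx = nx/n0 = nx/500: 1, 0.51, 0.21, 0.04, 0
R0 = Σ lx·mx = 0 + 0.306 + 0.063 + 0.008 + 0 = 0.377
R0 < 1, so the population is declining.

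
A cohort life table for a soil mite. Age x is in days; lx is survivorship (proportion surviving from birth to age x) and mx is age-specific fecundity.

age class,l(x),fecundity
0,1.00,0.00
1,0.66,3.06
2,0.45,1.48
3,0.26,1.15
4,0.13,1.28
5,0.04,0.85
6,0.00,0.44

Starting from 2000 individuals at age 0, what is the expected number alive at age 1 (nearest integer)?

Expected survivors = N0 · l_1 = 2000 × 0.66 = 1320 → 1320

1320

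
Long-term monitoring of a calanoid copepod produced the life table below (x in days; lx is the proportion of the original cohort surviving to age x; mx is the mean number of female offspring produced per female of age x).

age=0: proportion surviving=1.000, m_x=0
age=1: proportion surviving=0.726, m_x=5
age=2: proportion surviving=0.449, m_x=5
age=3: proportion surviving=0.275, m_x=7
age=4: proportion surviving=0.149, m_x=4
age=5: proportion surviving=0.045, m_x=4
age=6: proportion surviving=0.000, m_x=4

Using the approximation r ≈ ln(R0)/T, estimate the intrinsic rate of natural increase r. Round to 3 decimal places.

1.073

R0 = Σ lx·mx = 0 + 3.63 + 2.245 + 1.925 + 0.596 + 0.18 + 0 = 8.576
Σ x·lx·mx = 17.179; T = 17.179/8.576 = 2.00315…
r ≈ ln(R0)/T = ln(8.576)/2.00315… = 1.0728… → 1.073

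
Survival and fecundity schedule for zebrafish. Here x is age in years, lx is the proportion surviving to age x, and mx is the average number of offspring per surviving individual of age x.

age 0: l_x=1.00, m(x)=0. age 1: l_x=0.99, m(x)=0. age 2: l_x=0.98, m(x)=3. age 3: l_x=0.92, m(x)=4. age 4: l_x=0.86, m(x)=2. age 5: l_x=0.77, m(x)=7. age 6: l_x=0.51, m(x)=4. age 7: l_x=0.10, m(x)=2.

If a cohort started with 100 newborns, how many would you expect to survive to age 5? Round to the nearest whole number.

77

Expected survivors = N0 · l_5 = 100 × 0.77 = 77 → 77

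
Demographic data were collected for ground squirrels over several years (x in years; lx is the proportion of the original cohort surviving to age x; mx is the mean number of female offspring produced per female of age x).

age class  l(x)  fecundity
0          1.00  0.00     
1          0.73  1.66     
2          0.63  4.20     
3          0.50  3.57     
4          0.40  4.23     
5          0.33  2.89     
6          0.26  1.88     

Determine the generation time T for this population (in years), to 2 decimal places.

3.00

lx·mx: 0, 1.2118, 2.646, 1.785, 1.692, 0.9537, 0.4888 → R0 = 8.7773
x·lx·mx: 0, 1.2118, 5.292, 5.355, 6.768, 4.7685, 2.9328 → Σ = 26.3281
T = 26.3281 / 8.7773 = 2.999567… → 3.00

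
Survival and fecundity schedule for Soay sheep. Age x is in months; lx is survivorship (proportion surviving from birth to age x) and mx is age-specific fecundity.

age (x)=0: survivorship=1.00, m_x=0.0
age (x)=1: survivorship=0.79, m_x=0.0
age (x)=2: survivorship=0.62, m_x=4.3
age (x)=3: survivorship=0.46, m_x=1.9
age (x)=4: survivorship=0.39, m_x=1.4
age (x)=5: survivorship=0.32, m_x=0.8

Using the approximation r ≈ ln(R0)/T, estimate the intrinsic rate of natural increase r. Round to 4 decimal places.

0.5584

R0 = Σ lx·mx = 0 + 0 + 2.666 + 0.874 + 0.546 + 0.256 = 4.342
Σ x·lx·mx = 11.418; T = 11.418/4.342 = 2.62966…
r ≈ ln(R0)/T = ln(4.342)/2.62966… = 0.558374… → 0.5584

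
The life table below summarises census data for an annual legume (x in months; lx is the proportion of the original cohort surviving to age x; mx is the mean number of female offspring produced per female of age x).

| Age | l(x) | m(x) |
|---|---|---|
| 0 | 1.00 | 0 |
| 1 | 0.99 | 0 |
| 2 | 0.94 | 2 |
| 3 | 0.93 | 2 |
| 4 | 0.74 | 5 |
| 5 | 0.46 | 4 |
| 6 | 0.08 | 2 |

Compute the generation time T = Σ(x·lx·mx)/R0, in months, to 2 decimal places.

lx·mx: 0, 0, 1.88, 1.86, 3.7, 1.84, 0.16 → R0 = 9.44
x·lx·mx: 0, 0, 3.76, 5.58, 14.8, 9.2, 0.96 → Σ = 34.3
T = 34.3 / 9.44 = 3.633475… → 3.63

3.63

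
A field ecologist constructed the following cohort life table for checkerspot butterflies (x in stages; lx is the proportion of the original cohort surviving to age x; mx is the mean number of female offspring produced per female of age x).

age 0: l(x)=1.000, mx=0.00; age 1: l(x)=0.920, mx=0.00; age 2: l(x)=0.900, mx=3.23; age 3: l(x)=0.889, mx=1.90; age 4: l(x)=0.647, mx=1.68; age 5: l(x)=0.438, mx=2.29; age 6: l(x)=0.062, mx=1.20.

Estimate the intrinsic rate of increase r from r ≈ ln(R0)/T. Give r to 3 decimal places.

R0 = Σ lx·mx = 0 + 0 + 2.907 + 1.6891 + 1.08696 + 1.00302 + 0.0744 = 6.76048
Σ x·lx·mx = 20.69064; T = 20.69064/6.76048 = 3.06053…
r ≈ ln(R0)/T = ln(6.76048)/3.06053… = 0.62443… → 0.624

0.624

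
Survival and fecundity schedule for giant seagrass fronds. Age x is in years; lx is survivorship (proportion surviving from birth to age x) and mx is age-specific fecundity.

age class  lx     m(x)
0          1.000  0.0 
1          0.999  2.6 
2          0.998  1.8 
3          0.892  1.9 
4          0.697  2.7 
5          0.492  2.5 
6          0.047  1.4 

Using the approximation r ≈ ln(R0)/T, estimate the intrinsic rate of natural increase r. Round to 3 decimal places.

R0 = Σ lx·mx = 0 + 2.5974 + 1.7964 + 1.6948 + 1.8819 + 1.23 + 0.0658 = 9.2663
Σ x·lx·mx = 25.347; T = 25.347/9.2663 = 2.7354…
r ≈ ln(R0)/T = ln(9.2663)/2.7354… = 0.81392… → 0.814

0.814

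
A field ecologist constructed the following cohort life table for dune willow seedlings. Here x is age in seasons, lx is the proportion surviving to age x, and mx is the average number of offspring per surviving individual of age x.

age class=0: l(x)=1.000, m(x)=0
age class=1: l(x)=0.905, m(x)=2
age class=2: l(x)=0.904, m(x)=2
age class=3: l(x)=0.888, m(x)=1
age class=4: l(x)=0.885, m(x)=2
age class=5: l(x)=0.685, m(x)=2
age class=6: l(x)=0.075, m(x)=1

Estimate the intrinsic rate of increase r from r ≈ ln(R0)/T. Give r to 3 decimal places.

R0 = Σ lx·mx = 0 + 1.81 + 1.808 + 0.888 + 1.77 + 1.37 + 0.075 = 7.721
Σ x·lx·mx = 22.47; T = 22.47/7.721 = 2.91024…
r ≈ ln(R0)/T = ln(7.721)/2.91024… = 0.70233… → 0.702

0.702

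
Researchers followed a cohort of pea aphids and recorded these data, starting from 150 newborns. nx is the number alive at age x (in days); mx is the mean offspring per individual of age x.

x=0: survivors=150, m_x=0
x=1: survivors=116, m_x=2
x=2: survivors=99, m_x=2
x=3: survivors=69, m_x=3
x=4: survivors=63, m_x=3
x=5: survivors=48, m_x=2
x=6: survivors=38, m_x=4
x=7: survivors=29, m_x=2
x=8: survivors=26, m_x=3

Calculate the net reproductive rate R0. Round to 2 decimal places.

lx = nx/n0 = nx/150: 1, 0.77333…, 0.66, 0.46, 0.42, 0.32, 0.25333…, 0.19333…, 0.17333…
lx·mx by age: 0, 1.546667…, 1.32, 1.38, 1.26, 0.64, 1.013333…, 0.386667…, 0.52…
R0 = Σ lx·mx = 8.066667… → 8.07

8.07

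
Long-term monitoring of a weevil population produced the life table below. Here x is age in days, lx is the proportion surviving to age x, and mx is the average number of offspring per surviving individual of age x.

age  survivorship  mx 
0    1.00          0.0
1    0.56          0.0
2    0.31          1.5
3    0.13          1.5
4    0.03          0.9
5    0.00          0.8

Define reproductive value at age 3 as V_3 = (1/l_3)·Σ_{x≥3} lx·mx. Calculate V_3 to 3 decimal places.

lx·mx for x ≥ 3: 0.195, 0.027, 0 → sum = 0.222
V_3 = 0.222 / l_3 = 0.222 / 0.13 = 1.707692… → 1.708

1.708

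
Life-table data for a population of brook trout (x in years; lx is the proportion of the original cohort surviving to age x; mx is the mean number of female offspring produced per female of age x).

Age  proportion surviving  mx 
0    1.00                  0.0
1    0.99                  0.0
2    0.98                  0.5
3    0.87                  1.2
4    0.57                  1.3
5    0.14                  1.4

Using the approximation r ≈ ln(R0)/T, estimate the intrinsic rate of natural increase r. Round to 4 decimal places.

0.2775

R0 = Σ lx·mx = 0 + 0 + 0.49 + 1.044 + 0.741 + 0.196 = 2.471
Σ x·lx·mx = 8.056; T = 8.056/2.471 = 3.26022…
r ≈ ln(R0)/T = ln(2.471)/3.26022… = 0.277473… → 0.2775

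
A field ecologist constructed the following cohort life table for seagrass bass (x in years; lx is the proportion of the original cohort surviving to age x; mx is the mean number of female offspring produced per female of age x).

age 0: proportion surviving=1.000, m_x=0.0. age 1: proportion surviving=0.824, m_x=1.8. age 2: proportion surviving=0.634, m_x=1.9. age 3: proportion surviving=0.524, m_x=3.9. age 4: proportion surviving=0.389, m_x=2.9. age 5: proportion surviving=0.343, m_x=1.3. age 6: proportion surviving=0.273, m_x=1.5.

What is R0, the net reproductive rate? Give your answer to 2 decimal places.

6.71

lx·mx by age: 0, 1.4832, 1.2046, 2.0436, 1.1281, 0.4459, 0.4095
R0 = Σ lx·mx = 6.7149 → 6.71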